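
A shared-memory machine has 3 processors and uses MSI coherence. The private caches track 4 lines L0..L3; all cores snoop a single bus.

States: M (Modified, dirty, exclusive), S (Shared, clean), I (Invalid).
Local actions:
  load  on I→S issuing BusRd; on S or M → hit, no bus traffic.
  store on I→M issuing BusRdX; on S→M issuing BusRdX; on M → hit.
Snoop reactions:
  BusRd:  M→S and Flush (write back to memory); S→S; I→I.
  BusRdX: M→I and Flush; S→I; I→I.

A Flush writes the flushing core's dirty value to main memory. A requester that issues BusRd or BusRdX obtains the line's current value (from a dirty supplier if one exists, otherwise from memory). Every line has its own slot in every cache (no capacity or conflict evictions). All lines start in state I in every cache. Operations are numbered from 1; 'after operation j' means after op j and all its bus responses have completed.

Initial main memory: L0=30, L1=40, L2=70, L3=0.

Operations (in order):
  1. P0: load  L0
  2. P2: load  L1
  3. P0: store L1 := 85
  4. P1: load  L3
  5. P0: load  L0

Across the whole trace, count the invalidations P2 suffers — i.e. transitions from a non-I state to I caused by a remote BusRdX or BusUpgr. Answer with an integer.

[1] P0: load  L0 | P0:S(30), P1:I, P2:I | bus: BusRd
[2] P2: load  L1 | P0:I, P1:I, P2:S(40) | bus: BusRd
[3] P0: store L1 := 85 | P0:M(85), P1:I, P2:I | bus: BusRdX
[4] P1: load  L3 | P0:I, P1:S(0), P2:I | bus: BusRd
[5] P0: load  L0 | P0:S(30), P1:I, P2:I | bus: none

invalidations = 1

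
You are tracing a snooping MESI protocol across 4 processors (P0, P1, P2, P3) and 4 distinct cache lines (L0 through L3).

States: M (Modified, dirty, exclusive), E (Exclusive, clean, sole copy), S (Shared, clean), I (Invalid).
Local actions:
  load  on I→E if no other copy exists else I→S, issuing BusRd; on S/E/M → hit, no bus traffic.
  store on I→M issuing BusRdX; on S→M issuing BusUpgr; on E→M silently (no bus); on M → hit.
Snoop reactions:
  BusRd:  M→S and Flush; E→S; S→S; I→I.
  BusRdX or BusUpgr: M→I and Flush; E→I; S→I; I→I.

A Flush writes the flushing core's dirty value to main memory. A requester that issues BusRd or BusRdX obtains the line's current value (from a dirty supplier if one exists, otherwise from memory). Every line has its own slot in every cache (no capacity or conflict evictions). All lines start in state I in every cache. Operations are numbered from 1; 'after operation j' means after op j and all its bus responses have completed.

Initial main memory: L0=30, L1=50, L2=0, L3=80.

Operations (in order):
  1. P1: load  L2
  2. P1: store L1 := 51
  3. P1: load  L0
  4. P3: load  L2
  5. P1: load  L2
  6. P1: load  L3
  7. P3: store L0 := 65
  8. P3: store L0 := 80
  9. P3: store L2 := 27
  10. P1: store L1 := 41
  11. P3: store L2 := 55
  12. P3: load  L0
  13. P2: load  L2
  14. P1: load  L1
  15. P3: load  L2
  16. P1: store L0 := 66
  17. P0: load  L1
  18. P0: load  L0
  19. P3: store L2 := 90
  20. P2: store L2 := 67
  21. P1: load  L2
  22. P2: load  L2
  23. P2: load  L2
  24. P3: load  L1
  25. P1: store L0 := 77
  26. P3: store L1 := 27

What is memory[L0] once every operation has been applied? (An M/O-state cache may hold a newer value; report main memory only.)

memory[L0] = 66

step 1: P1: load  L2  ⟶  IEII  (L2)  txn=BusRd  M[L2]=0
step 2: P1: store L1 := 51  ⟶  IMII  (L1)  txn=BusRdX  M[L1]=50
step 3: P1: load  L0  ⟶  IEII  (L0)  txn=BusRd  M[L0]=30
step 4: P3: load  L2  ⟶  ISIS  (L2)  txn=BusRd  M[L2]=0
step 5: P1: load  L2  ⟶  ISIS  (L2)  txn=∅  M[L2]=0
step 6: P1: load  L3  ⟶  IEII  (L3)  txn=BusRd  M[L3]=80
step 7: P3: store L0 := 65  ⟶  IIIM  (L0)  txn=BusRdX  M[L0]=30
step 8: P3: store L0 := 80  ⟶  IIIM  (L0)  txn=∅  M[L0]=30
step 9: P3: store L2 := 27  ⟶  IIIM  (L2)  txn=BusUpgr  M[L2]=0
step 10: P1: store L1 := 41  ⟶  IMII  (L1)  txn=∅  M[L1]=50
step 11: P3: store L2 := 55  ⟶  IIIM  (L2)  txn=∅  M[L2]=0
step 12: P3: load  L0  ⟶  IIIM  (L0)  txn=∅  M[L0]=30
step 13: P2: load  L2  ⟶  IISS  (L2)  txn=BusRd+Flush  M[L2]=55
step 14: P1: load  L1  ⟶  IMII  (L1)  txn=∅  M[L1]=50
step 15: P3: load  L2  ⟶  IISS  (L2)  txn=∅  M[L2]=55
step 16: P1: store L0 := 66  ⟶  IMII  (L0)  txn=BusRdX+Flush  M[L0]=80
step 17: P0: load  L1  ⟶  SSII  (L1)  txn=BusRd+Flush  M[L1]=41
step 18: P0: load  L0  ⟶  SSII  (L0)  txn=BusRd+Flush  M[L0]=66
step 19: P3: store L2 := 90  ⟶  IIIM  (L2)  txn=BusUpgr  M[L2]=55
step 20: P2: store L2 := 67  ⟶  IIMI  (L2)  txn=BusRdX+Flush  M[L2]=90
step 21: P1: load  L2  ⟶  ISSI  (L2)  txn=BusRd+Flush  M[L2]=67
step 22: P2: load  L2  ⟶  ISSI  (L2)  txn=∅  M[L2]=67
step 23: P2: load  L2  ⟶  ISSI  (L2)  txn=∅  M[L2]=67
step 24: P3: load  L1  ⟶  SSIS  (L1)  txn=BusRd  M[L1]=41
step 25: P1: store L0 := 77  ⟶  IMII  (L0)  txn=BusUpgr  M[L0]=66
step 26: P3: store L1 := 27  ⟶  IIIM  (L1)  txn=BusUpgr  M[L1]=41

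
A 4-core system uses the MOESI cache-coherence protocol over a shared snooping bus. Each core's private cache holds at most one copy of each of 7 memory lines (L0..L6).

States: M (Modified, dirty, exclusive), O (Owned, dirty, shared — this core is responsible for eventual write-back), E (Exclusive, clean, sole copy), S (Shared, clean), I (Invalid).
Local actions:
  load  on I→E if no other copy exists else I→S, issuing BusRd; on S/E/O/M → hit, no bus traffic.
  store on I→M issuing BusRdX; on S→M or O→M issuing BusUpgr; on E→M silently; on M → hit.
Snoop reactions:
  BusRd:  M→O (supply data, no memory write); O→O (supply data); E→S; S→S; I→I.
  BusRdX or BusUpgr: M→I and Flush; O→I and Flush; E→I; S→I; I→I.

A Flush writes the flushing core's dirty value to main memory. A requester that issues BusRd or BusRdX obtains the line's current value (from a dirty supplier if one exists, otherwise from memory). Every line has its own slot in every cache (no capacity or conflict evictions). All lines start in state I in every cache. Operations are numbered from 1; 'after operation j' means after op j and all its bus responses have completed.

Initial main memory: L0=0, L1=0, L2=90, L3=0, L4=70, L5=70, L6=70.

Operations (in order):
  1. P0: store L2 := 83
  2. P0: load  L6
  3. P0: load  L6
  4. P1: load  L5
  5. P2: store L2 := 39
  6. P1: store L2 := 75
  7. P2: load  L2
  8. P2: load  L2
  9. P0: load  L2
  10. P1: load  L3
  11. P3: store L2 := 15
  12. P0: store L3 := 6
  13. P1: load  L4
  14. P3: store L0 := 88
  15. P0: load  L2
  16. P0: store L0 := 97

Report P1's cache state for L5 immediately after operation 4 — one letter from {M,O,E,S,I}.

state = E

step 1: P0: store L2 := 83  ⟶  MIII  (L2)  txn=BusRdX  M[L2]=90
step 2: P0: load  L6  ⟶  EIII  (L6)  txn=BusRd  M[L6]=70
step 3: P0: load  L6  ⟶  EIII  (L6)  txn=∅  M[L6]=70
step 4: P1: load  L5  ⟶  IEII  (L5)  txn=BusRd  M[L5]=70
step 5: P2: store L2 := 39  ⟶  IIMI  (L2)  txn=BusRdX+Flush  M[L2]=83
step 6: P1: store L2 := 75  ⟶  IMII  (L2)  txn=BusRdX+Flush  M[L2]=39
step 7: P2: load  L2  ⟶  IOSI  (L2)  txn=BusRd  M[L2]=39
step 8: P2: load  L2  ⟶  IOSI  (L2)  txn=∅  M[L2]=39
step 9: P0: load  L2  ⟶  SOSI  (L2)  txn=BusRd  M[L2]=39
step 10: P1: load  L3  ⟶  IEII  (L3)  txn=BusRd  M[L3]=0
step 11: P3: store L2 := 15  ⟶  IIIM  (L2)  txn=BusRdX+Flush  M[L2]=75
step 12: P0: store L3 := 6  ⟶  MIII  (L3)  txn=BusRdX  M[L3]=0
step 13: P1: load  L4  ⟶  IEII  (L4)  txn=BusRd  M[L4]=70
step 14: P3: store L0 := 88  ⟶  IIIM  (L0)  txn=BusRdX  M[L0]=0
step 15: P0: load  L2  ⟶  SIIO  (L2)  txn=BusRd  M[L2]=75
step 16: P0: store L0 := 97  ⟶  MIII  (L0)  txn=BusRdX+Flush  M[L0]=88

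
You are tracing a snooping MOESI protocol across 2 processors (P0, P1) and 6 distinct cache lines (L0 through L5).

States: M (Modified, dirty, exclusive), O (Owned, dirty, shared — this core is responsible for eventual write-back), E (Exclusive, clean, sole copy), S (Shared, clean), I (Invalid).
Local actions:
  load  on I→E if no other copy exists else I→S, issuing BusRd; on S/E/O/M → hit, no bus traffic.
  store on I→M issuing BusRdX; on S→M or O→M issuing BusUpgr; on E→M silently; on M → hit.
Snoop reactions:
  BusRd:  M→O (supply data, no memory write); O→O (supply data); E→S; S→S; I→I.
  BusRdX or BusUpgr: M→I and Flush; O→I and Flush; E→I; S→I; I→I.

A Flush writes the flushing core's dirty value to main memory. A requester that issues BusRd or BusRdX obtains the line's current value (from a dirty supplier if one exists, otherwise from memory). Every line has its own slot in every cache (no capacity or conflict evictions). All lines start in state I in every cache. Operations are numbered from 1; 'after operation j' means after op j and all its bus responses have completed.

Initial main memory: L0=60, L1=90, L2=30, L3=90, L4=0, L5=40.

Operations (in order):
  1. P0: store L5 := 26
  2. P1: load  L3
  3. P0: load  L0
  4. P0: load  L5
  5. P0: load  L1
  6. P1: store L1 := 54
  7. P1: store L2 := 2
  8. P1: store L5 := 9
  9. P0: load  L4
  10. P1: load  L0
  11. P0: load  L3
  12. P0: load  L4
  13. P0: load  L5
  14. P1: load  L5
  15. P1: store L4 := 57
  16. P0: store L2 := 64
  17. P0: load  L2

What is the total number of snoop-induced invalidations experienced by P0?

1. P0: store L5 := 26  bus=[BusRdX]  L5: P0=M P1=I  mem[L5]=40
2. P1: load  L3  bus=[BusRd]  L3: P0=I P1=E  mem[L3]=90
3. P0: load  L0  bus=[BusRd]  L0: P0=E P1=I  mem[L0]=60
4. P0: load  L5  bus=[-]  L5: P0=M P1=I  mem[L5]=40
5. P0: load  L1  bus=[BusRd]  L1: P0=E P1=I  mem[L1]=90
6. P1: store L1 := 54  bus=[BusRdX]  L1: P0=I P1=M  mem[L1]=90
7. P1: store L2 := 2  bus=[BusRdX]  L2: P0=I P1=M  mem[L2]=30
8. P1: store L5 := 9  bus=[BusRdX,Flush]  L5: P0=I P1=M  mem[L5]=26
9. P0: load  L4  bus=[BusRd]  L4: P0=E P1=I  mem[L4]=0
10. P1: load  L0  bus=[BusRd]  L0: P0=S P1=S  mem[L0]=60
11. P0: load  L3  bus=[BusRd]  L3: P0=S P1=S  mem[L3]=90
12. P0: load  L4  bus=[-]  L4: P0=E P1=I  mem[L4]=0
13. P0: load  L5  bus=[BusRd]  L5: P0=S P1=O  mem[L5]=26
14. P1: load  L5  bus=[-]  L5: P0=S P1=O  mem[L5]=26
15. P1: store L4 := 57  bus=[BusRdX]  L4: P0=I P1=M  mem[L4]=0
16. P0: store L2 := 64  bus=[BusRdX,Flush]  L2: P0=M P1=I  mem[L2]=2
17. P0: load  L2  bus=[-]  L2: P0=M P1=I  mem[L2]=2

invalidations = 3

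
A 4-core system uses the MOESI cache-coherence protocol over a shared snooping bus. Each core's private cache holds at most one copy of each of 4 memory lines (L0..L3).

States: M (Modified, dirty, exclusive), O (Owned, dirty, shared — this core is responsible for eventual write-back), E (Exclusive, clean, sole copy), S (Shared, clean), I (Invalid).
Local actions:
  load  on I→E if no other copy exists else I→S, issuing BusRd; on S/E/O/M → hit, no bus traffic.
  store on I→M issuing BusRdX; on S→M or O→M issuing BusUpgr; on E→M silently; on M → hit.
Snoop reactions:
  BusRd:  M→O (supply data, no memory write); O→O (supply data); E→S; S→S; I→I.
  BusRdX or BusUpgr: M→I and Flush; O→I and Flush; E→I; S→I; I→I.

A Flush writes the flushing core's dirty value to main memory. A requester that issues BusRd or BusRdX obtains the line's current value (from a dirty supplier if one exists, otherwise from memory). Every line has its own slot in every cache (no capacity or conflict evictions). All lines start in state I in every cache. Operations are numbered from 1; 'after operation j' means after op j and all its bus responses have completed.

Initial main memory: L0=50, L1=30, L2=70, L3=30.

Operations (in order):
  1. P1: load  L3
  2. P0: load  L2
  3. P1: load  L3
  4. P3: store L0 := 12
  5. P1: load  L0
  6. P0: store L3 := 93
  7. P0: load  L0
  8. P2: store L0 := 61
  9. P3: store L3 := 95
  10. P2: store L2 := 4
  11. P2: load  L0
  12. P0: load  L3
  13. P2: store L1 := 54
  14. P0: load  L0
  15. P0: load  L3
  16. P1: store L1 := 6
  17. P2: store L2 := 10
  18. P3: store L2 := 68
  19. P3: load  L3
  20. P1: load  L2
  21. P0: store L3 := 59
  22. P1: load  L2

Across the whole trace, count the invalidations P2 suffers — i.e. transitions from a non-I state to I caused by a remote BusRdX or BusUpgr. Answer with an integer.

1. P1: load  L3  bus=[BusRd]  L3: P0=I P1=E P2=I P3=I  mem[L3]=30
2. P0: load  L2  bus=[BusRd]  L2: P0=E P1=I P2=I P3=I  mem[L2]=70
3. P1: load  L3  bus=[-]  L3: P0=I P1=E P2=I P3=I  mem[L3]=30
4. P3: store L0 := 12  bus=[BusRdX]  L0: P0=I P1=I P2=I P3=M  mem[L0]=50
5. P1: load  L0  bus=[BusRd]  L0: P0=I P1=S P2=I P3=O  mem[L0]=50
6. P0: store L3 := 93  bus=[BusRdX]  L3: P0=M P1=I P2=I P3=I  mem[L3]=30
7. P0: load  L0  bus=[BusRd]  L0: P0=S P1=S P2=I P3=O  mem[L0]=50
8. P2: store L0 := 61  bus=[BusRdX,Flush]  L0: P0=I P1=I P2=M P3=I  mem[L0]=12
9. P3: store L3 := 95  bus=[BusRdX,Flush]  L3: P0=I P1=I P2=I P3=M  mem[L3]=93
10. P2: store L2 := 4  bus=[BusRdX]  L2: P0=I P1=I P2=M P3=I  mem[L2]=70
11. P2: load  L0  bus=[-]  L0: P0=I P1=I P2=M P3=I  mem[L0]=12
12. P0: load  L3  bus=[BusRd]  L3: P0=S P1=I P2=I P3=O  mem[L3]=93
13. P2: store L1 := 54  bus=[BusRdX]  L1: P0=I P1=I P2=M P3=I  mem[L1]=30
14. P0: load  L0  bus=[BusRd]  L0: P0=S P1=I P2=O P3=I  mem[L0]=12
15. P0: load  L3  bus=[-]  L3: P0=S P1=I P2=I P3=O  mem[L3]=93
16. P1: store L1 := 6  bus=[BusRdX,Flush]  L1: P0=I P1=M P2=I P3=I  mem[L1]=54
17. P2: store L2 := 10  bus=[-]  L2: P0=I P1=I P2=M P3=I  mem[L2]=70
18. P3: store L2 := 68  bus=[BusRdX,Flush]  L2: P0=I P1=I P2=I P3=M  mem[L2]=10
19. P3: load  L3  bus=[-]  L3: P0=S P1=I P2=I P3=O  mem[L3]=93
20. P1: load  L2  bus=[BusRd]  L2: P0=I P1=S P2=I P3=O  mem[L2]=10
21. P0: store L3 := 59  bus=[BusUpgr,Flush]  L3: P0=M P1=I P2=I P3=I  mem[L3]=95
22. P1: load  L2  bus=[-]  L2: P0=I P1=S P2=I P3=O  mem[L2]=10

invalidations = 2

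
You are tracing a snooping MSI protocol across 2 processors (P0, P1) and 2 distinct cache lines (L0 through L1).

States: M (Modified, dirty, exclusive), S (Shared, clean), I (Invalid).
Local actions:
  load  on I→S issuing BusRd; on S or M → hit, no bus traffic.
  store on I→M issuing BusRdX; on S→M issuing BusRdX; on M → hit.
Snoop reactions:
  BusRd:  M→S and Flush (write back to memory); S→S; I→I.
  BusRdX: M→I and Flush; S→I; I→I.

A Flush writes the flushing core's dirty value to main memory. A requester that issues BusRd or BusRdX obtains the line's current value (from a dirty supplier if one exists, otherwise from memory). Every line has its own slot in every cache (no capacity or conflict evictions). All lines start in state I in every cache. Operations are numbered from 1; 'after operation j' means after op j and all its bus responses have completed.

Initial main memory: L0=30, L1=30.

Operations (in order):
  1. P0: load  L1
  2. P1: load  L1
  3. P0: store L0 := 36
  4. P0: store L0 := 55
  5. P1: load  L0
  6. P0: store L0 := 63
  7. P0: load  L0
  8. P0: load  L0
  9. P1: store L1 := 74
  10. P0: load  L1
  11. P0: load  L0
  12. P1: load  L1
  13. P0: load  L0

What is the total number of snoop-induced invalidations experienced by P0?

invalidations = 1

  op1 P0: load  L1 → S/I on L1; bus BusRd; mem=30
  op2 P1: load  L1 → S/S on L1; bus BusRd; mem=30
  op3 P0: store L0 := 36 → M/I on L0; bus BusRdX; mem=30
  op4 P0: store L0 := 55 → M/I on L0; bus (none); mem=30
  op5 P1: load  L0 → S/S on L0; bus BusRd Flush; mem=55
  op6 P0: store L0 := 63 → M/I on L0; bus BusRdX; mem=55
  op7 P0: load  L0 → M/I on L0; bus (none); mem=55
  op8 P0: load  L0 → M/I on L0; bus (none); mem=55
  op9 P1: store L1 := 74 → I/M on L1; bus BusRdX; mem=30
  op10 P0: load  L1 → S/S on L1; bus BusRd Flush; mem=74
  op11 P0: load  L0 → M/I on L0; bus (none); mem=55
  op12 P1: load  L1 → S/S on L1; bus (none); mem=74
  op13 P0: load  L0 → M/I on L0; bus (none); mem=55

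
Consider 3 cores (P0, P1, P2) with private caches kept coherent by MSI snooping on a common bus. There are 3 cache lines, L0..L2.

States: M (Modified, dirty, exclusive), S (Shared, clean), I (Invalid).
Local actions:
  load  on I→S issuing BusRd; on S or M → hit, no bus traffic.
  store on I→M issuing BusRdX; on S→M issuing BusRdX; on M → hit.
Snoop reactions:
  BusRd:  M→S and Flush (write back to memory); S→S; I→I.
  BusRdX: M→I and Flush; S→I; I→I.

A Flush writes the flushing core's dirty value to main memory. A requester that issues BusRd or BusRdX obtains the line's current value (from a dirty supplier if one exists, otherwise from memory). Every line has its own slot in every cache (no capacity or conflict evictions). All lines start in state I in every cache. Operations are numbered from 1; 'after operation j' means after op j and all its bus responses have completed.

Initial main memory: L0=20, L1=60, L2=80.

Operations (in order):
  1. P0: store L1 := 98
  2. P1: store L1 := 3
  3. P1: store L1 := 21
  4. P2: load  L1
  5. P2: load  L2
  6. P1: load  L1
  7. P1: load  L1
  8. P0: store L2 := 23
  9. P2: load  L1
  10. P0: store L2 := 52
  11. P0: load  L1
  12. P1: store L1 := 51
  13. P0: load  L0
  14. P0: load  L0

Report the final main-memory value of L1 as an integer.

memory[L1] = 21

[1] P0: store L1 := 98 | P0:M(98), P1:I, P2:I | bus: BusRdX
[2] P1: store L1 := 3 | P0:I, P1:M(3), P2:I | bus: BusRdX,Flush
[3] P1: store L1 := 21 | P0:I, P1:M(21), P2:I | bus: none
[4] P2: load  L1 | P0:I, P1:S(21), P2:S(21) | bus: BusRd,Flush
[5] P2: load  L2 | P0:I, P1:I, P2:S(80) | bus: BusRd
[6] P1: load  L1 | P0:I, P1:S(21), P2:S(21) | bus: none
[7] P1: load  L1 | P0:I, P1:S(21), P2:S(21) | bus: none
[8] P0: store L2 := 23 | P0:M(23), P1:I, P2:I | bus: BusRdX
[9] P2: load  L1 | P0:I, P1:S(21), P2:S(21) | bus: none
[10] P0: store L2 := 52 | P0:M(52), P1:I, P2:I | bus: none
[11] P0: load  L1 | P0:S(21), P1:S(21), P2:S(21) | bus: BusRd
[12] P1: store L1 := 51 | P0:I, P1:M(51), P2:I | bus: BusRdX
[13] P0: load  L0 | P0:S(20), P1:I, P2:I | bus: BusRd
[14] P0: load  L0 | P0:S(20), P1:I, P2:I | bus: none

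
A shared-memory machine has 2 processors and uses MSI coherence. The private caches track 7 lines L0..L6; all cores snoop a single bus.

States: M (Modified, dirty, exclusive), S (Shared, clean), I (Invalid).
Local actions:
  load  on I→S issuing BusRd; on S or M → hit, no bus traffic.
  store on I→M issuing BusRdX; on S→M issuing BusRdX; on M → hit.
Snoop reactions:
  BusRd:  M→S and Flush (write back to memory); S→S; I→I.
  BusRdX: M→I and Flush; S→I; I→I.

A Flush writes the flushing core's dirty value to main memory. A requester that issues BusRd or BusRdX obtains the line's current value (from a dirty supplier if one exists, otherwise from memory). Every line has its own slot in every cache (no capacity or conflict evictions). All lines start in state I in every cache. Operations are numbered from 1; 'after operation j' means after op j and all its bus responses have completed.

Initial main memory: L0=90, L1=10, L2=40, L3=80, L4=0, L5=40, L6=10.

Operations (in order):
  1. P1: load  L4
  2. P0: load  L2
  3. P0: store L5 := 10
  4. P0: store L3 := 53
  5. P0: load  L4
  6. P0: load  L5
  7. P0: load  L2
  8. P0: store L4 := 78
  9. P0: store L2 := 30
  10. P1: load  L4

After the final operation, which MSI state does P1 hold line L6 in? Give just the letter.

  op1 P1: load  L4 → I/S on L4; bus BusRd; mem=0
  op2 P0: load  L2 → S/I on L2; bus BusRd; mem=40
  op3 P0: store L5 := 10 → M/I on L5; bus BusRdX; mem=40
  op4 P0: store L3 := 53 → M/I on L3; bus BusRdX; mem=80
  op5 P0: load  L4 → S/S on L4; bus BusRd; mem=0
  op6 P0: load  L5 → M/I on L5; bus (none); mem=40
  op7 P0: load  L2 → S/I on L2; bus (none); mem=40
  op8 P0: store L4 := 78 → M/I on L4; bus BusRdX; mem=0
  op9 P0: store L2 := 30 → M/I on L2; bus BusRdX; mem=40
  op10 P1: load  L4 → S/S on L4; bus BusRd Flush; mem=78

state = I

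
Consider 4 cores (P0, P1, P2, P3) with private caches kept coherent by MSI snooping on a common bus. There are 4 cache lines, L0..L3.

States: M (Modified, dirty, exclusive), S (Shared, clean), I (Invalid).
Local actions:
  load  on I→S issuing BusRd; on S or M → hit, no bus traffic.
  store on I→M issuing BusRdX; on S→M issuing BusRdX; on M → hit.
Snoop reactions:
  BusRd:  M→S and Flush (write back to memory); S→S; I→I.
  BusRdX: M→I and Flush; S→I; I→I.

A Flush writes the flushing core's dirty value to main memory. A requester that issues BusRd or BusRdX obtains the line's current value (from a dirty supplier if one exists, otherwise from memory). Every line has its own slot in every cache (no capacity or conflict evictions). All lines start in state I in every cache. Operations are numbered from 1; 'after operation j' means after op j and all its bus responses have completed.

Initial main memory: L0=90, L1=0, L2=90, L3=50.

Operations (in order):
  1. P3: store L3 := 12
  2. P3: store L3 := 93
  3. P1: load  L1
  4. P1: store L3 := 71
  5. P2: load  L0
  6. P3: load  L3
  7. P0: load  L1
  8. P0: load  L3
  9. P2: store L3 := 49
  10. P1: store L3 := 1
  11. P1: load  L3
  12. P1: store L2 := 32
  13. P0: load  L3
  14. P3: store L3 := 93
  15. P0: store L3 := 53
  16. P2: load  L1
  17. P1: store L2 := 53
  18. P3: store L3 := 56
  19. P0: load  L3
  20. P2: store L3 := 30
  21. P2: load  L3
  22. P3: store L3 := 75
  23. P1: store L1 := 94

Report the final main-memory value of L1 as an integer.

memory[L1] = 0

1. P3: store L3 := 12  bus=[BusRdX]  L3: P0=I P1=I P2=I P3=M  mem[L3]=50
2. P3: store L3 := 93  bus=[-]  L3: P0=I P1=I P2=I P3=M  mem[L3]=50
3. P1: load  L1  bus=[BusRd]  L1: P0=I P1=S P2=I P3=I  mem[L1]=0
4. P1: store L3 := 71  bus=[BusRdX,Flush]  L3: P0=I P1=M P2=I P3=I  mem[L3]=93
5. P2: load  L0  bus=[BusRd]  L0: P0=I P1=I P2=S P3=I  mem[L0]=90
6. P3: load  L3  bus=[BusRd,Flush]  L3: P0=I P1=S P2=I P3=S  mem[L3]=71
7. P0: load  L1  bus=[BusRd]  L1: P0=S P1=S P2=I P3=I  mem[L1]=0
8. P0: load  L3  bus=[BusRd]  L3: P0=S P1=S P2=I P3=S  mem[L3]=71
9. P2: store L3 := 49  bus=[BusRdX]  L3: P0=I P1=I P2=M P3=I  mem[L3]=71
10. P1: store L3 := 1  bus=[BusRdX,Flush]  L3: P0=I P1=M P2=I P3=I  mem[L3]=49
11. P1: load  L3  bus=[-]  L3: P0=I P1=M P2=I P3=I  mem[L3]=49
12. P1: store L2 := 32  bus=[BusRdX]  L2: P0=I P1=M P2=I P3=I  mem[L2]=90
13. P0: load  L3  bus=[BusRd,Flush]  L3: P0=S P1=S P2=I P3=I  mem[L3]=1
14. P3: store L3 := 93  bus=[BusRdX]  L3: P0=I P1=I P2=I P3=M  mem[L3]=1
15. P0: store L3 := 53  bus=[BusRdX,Flush]  L3: P0=M P1=I P2=I P3=I  mem[L3]=93
16. P2: load  L1  bus=[BusRd]  L1: P0=S P1=S P2=S P3=I  mem[L1]=0
17. P1: store L2 := 53  bus=[-]  L2: P0=I P1=M P2=I P3=I  mem[L2]=90
18. P3: store L3 := 56  bus=[BusRdX,Flush]  L3: P0=I P1=I P2=I P3=M  mem[L3]=53
19. P0: load  L3  bus=[BusRd,Flush]  L3: P0=S P1=I P2=I P3=S  mem[L3]=56
20. P2: store L3 := 30  bus=[BusRdX]  L3: P0=I P1=I P2=M P3=I  mem[L3]=56
21. P2: load  L3  bus=[-]  L3: P0=I P1=I P2=M P3=I  mem[L3]=56
22. P3: store L3 := 75  bus=[BusRdX,Flush]  L3: P0=I P1=I P2=I P3=M  mem[L3]=30
23. P1: store L1 := 94  bus=[BusRdX]  L1: P0=I P1=M P2=I P3=I  mem[L1]=0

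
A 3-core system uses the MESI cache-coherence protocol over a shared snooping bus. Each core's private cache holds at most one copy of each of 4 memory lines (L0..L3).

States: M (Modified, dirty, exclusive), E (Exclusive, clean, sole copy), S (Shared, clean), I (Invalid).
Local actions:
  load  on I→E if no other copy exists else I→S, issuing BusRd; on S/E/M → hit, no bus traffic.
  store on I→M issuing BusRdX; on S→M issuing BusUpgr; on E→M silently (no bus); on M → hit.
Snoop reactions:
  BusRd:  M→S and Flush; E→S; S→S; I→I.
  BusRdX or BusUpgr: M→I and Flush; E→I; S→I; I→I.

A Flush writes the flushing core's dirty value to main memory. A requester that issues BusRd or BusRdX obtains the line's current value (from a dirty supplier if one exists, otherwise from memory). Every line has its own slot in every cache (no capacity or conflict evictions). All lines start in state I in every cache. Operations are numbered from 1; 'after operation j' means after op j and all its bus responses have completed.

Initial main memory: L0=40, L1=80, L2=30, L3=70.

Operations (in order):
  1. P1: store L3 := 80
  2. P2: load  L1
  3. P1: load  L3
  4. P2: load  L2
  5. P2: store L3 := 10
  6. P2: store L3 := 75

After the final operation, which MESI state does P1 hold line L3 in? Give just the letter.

  op1 P1: store L3 := 80 → I/M/I on L3; bus BusRdX; mem=70
  op2 P2: load  L1 → I/I/E on L1; bus BusRd; mem=80
  op3 P1: load  L3 → I/M/I on L3; bus (none); mem=70
  op4 P2: load  L2 → I/I/E on L2; bus BusRd; mem=30
  op5 P2: store L3 := 10 → I/I/M on L3; bus BusRdX Flush; mem=80
  op6 P2: store L3 := 75 → I/I/M on L3; bus (none); mem=80

state = I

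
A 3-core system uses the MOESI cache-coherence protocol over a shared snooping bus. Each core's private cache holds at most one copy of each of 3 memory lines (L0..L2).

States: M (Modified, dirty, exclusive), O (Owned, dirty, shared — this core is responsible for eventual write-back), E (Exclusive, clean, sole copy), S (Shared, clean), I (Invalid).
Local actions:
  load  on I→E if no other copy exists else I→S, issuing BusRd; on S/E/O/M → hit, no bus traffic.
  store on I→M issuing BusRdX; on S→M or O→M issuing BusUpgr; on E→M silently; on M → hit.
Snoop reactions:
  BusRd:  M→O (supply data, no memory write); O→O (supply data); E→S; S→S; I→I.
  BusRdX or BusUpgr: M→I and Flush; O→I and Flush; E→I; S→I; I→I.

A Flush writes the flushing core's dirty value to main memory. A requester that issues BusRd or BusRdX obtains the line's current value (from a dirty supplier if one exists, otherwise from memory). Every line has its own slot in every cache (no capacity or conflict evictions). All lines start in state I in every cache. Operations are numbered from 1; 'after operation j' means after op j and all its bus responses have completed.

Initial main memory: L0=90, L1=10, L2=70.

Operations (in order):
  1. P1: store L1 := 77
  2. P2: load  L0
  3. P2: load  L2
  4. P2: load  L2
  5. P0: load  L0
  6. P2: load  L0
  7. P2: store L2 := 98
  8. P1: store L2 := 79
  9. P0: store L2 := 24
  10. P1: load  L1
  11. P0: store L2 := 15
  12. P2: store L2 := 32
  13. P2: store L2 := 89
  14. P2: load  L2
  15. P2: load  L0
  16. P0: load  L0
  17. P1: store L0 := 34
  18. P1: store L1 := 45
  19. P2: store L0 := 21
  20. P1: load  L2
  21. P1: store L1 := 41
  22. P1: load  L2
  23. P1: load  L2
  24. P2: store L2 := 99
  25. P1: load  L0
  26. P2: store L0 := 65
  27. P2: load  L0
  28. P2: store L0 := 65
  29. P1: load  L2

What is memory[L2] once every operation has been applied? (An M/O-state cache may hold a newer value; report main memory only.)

[1] P1: store L1 := 77 | P0:I, P1:M(77), P2:I | bus: BusRdX
[2] P2: load  L0 | P0:I, P1:I, P2:E(90) | bus: BusRd
[3] P2: load  L2 | P0:I, P1:I, P2:E(70) | bus: BusRd
[4] P2: load  L2 | P0:I, P1:I, P2:E(70) | bus: none
[5] P0: load  L0 | P0:S(90), P1:I, P2:S(90) | bus: BusRd
[6] P2: load  L0 | P0:S(90), P1:I, P2:S(90) | bus: none
[7] P2: store L2 := 98 | P0:I, P1:I, P2:M(98) | bus: none
[8] P1: store L2 := 79 | P0:I, P1:M(79), P2:I | bus: BusRdX,Flush
[9] P0: store L2 := 24 | P0:M(24), P1:I, P2:I | bus: BusRdX,Flush
[10] P1: load  L1 | P0:I, P1:M(77), P2:I | bus: none
[11] P0: store L2 := 15 | P0:M(15), P1:I, P2:I | bus: none
[12] P2: store L2 := 32 | P0:I, P1:I, P2:M(32) | bus: BusRdX,Flush
[13] P2: store L2 := 89 | P0:I, P1:I, P2:M(89) | bus: none
[14] P2: load  L2 | P0:I, P1:I, P2:M(89) | bus: none
[15] P2: load  L0 | P0:S(90), P1:I, P2:S(90) | bus: none
[16] P0: load  L0 | P0:S(90), P1:I, P2:S(90) | bus: none
[17] P1: store L0 := 34 | P0:I, P1:M(34), P2:I | bus: BusRdX
[18] P1: store L1 := 45 | P0:I, P1:M(45), P2:I | bus: none
[19] P2: store L0 := 21 | P0:I, P1:I, P2:M(21) | bus: BusRdX,Flush
[20] P1: load  L2 | P0:I, P1:S(89), P2:O(89) | bus: BusRd
[21] P1: store L1 := 41 | P0:I, P1:M(41), P2:I | bus: none
[22] P1: load  L2 | P0:I, P1:S(89), P2:O(89) | bus: none
[23] P1: load  L2 | P0:I, P1:S(89), P2:O(89) | bus: none
[24] P2: store L2 := 99 | P0:I, P1:I, P2:M(99) | bus: BusUpgr
[25] P1: load  L0 | P0:I, P1:S(21), P2:O(21) | bus: BusRd
[26] P2: store L0 := 65 | P0:I, P1:I, P2:M(65) | bus: BusUpgr
[27] P2: load  L0 | P0:I, P1:I, P2:M(65) | bus: none
[28] P2: store L0 := 65 | P0:I, P1:I, P2:M(65) | bus: none
[29] P1: load  L2 | P0:I, P1:S(99), P2:O(99) | bus: BusRd

memory[L2] = 15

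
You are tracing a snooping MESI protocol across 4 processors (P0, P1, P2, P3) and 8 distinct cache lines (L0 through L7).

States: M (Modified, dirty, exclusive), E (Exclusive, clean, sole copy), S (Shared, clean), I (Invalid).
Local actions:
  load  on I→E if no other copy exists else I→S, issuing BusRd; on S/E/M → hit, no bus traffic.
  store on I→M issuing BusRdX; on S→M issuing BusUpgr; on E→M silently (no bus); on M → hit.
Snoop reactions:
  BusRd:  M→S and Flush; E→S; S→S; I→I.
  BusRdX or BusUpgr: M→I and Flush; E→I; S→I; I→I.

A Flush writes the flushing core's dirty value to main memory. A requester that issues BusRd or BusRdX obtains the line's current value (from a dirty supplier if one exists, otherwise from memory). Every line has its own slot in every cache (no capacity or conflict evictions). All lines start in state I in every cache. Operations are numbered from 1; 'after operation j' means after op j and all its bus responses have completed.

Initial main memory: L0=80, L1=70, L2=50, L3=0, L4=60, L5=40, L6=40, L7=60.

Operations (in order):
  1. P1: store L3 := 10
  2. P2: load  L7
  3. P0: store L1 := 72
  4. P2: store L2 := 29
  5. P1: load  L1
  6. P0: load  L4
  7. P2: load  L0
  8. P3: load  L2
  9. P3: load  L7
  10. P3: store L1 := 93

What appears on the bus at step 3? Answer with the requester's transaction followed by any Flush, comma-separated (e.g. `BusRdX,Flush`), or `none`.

bus = BusRdX

step 1: P1: store L3 := 10  ⟶  IMII  (L3)  txn=BusRdX  M[L3]=0
step 2: P2: load  L7  ⟶  IIEI  (L7)  txn=BusRd  M[L7]=60
step 3: P0: store L1 := 72  ⟶  MIII  (L1)  txn=BusRdX  M[L1]=70
step 4: P2: store L2 := 29  ⟶  IIMI  (L2)  txn=BusRdX  M[L2]=50
step 5: P1: load  L1  ⟶  SSII  (L1)  txn=BusRd+Flush  M[L1]=72
step 6: P0: load  L4  ⟶  EIII  (L4)  txn=BusRd  M[L4]=60
step 7: P2: load  L0  ⟶  IIEI  (L0)  txn=BusRd  M[L0]=80
step 8: P3: load  L2  ⟶  IISS  (L2)  txn=BusRd+Flush  M[L2]=29
step 9: P3: load  L7  ⟶  IISS  (L7)  txn=BusRd  M[L7]=60
step 10: P3: store L1 := 93  ⟶  IIIM  (L1)  txn=BusRdX  M[L1]=72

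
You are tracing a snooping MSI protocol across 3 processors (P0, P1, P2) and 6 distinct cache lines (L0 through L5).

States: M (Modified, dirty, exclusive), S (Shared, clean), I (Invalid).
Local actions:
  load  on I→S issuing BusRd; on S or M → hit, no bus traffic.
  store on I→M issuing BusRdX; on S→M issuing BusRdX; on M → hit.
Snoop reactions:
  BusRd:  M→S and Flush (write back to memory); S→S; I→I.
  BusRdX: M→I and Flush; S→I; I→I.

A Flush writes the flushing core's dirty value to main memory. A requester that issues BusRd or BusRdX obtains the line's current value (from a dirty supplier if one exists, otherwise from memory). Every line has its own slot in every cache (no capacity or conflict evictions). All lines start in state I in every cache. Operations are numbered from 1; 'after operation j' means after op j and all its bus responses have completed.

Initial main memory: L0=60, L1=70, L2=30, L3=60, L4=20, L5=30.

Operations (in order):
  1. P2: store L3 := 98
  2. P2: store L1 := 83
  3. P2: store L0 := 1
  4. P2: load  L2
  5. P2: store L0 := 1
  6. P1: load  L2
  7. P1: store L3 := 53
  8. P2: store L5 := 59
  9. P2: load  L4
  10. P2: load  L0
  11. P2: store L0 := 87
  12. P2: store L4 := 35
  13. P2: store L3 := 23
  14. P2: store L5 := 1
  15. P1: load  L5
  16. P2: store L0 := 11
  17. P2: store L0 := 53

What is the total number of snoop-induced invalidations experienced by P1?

[1] P2: store L3 := 98 | P0:I, P1:I, P2:M(98) | bus: BusRdX
[2] P2: store L1 := 83 | P0:I, P1:I, P2:M(83) | bus: BusRdX
[3] P2: store L0 := 1 | P0:I, P1:I, P2:M(1) | bus: BusRdX
[4] P2: load  L2 | P0:I, P1:I, P2:S(30) | bus: BusRd
[5] P2: store L0 := 1 | P0:I, P1:I, P2:M(1) | bus: none
[6] P1: load  L2 | P0:I, P1:S(30), P2:S(30) | bus: BusRd
[7] P1: store L3 := 53 | P0:I, P1:M(53), P2:I | bus: BusRdX,Flush
[8] P2: store L5 := 59 | P0:I, P1:I, P2:M(59) | bus: BusRdX
[9] P2: load  L4 | P0:I, P1:I, P2:S(20) | bus: BusRd
[10] P2: load  L0 | P0:I, P1:I, P2:M(1) | bus: none
[11] P2: store L0 := 87 | P0:I, P1:I, P2:M(87) | bus: none
[12] P2: store L4 := 35 | P0:I, P1:I, P2:M(35) | bus: BusRdX
[13] P2: store L3 := 23 | P0:I, P1:I, P2:M(23) | bus: BusRdX,Flush
[14] P2: store L5 := 1 | P0:I, P1:I, P2:M(1) | bus: none
[15] P1: load  L5 | P0:I, P1:S(1), P2:S(1) | bus: BusRd,Flush
[16] P2: store L0 := 11 | P0:I, P1:I, P2:M(11) | bus: none
[17] P2: store L0 := 53 | P0:I, P1:I, P2:M(53) | bus: none

invalidations = 1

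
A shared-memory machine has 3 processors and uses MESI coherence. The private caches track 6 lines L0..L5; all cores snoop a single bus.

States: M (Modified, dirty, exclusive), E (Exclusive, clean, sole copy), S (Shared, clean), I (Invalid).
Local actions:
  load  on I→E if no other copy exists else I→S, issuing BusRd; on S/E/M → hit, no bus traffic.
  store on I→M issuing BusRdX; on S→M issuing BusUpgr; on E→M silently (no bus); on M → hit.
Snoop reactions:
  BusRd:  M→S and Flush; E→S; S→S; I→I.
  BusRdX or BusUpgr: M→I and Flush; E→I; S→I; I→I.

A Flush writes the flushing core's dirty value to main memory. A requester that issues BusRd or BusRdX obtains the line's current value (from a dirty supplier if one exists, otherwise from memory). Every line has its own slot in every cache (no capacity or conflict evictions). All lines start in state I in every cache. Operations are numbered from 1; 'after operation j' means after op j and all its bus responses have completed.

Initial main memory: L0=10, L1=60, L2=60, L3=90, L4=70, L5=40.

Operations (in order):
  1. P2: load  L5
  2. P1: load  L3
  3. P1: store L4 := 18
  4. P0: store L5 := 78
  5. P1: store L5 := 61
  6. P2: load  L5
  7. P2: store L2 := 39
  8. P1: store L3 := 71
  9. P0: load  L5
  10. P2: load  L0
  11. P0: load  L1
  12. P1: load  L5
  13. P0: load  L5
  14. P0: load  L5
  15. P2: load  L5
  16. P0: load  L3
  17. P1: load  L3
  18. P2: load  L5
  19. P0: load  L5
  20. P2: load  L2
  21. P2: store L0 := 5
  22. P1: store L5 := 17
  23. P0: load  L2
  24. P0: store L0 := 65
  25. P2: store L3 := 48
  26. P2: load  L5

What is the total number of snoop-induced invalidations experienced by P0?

invalidations = 3

[1] P2: load  L5 | P0:I, P1:I, P2:E(40) | bus: BusRd
[2] P1: load  L3 | P0:I, P1:E(90), P2:I | bus: BusRd
[3] P1: store L4 := 18 | P0:I, P1:M(18), P2:I | bus: BusRdX
[4] P0: store L5 := 78 | P0:M(78), P1:I, P2:I | bus: BusRdX
[5] P1: store L5 := 61 | P0:I, P1:M(61), P2:I | bus: BusRdX,Flush
[6] P2: load  L5 | P0:I, P1:S(61), P2:S(61) | bus: BusRd,Flush
[7] P2: store L2 := 39 | P0:I, P1:I, P2:M(39) | bus: BusRdX
[8] P1: store L3 := 71 | P0:I, P1:M(71), P2:I | bus: none
[9] P0: load  L5 | P0:S(61), P1:S(61), P2:S(61) | bus: BusRd
[10] P2: load  L0 | P0:I, P1:I, P2:E(10) | bus: BusRd
[11] P0: load  L1 | P0:E(60), P1:I, P2:I | bus: BusRd
[12] P1: load  L5 | P0:S(61), P1:S(61), P2:S(61) | bus: none
[13] P0: load  L5 | P0:S(61), P1:S(61), P2:S(61) | bus: none
[14] P0: load  L5 | P0:S(61), P1:S(61), P2:S(61) | bus: none
[15] P2: load  L5 | P0:S(61), P1:S(61), P2:S(61) | bus: none
[16] P0: load  L3 | P0:S(71), P1:S(71), P2:I | bus: BusRd,Flush
[17] P1: load  L3 | P0:S(71), P1:S(71), P2:I | bus: none
[18] P2: load  L5 | P0:S(61), P1:S(61), P2:S(61) | bus: none
[19] P0: load  L5 | P0:S(61), P1:S(61), P2:S(61) | bus: none
[20] P2: load  L2 | P0:I, P1:I, P2:M(39) | bus: none
[21] P2: store L0 := 5 | P0:I, P1:I, P2:M(5) | bus: none
[22] P1: store L5 := 17 | P0:I, P1:M(17), P2:I | bus: BusUpgr
[23] P0: load  L2 | P0:S(39), P1:I, P2:S(39) | bus: BusRd,Flush
[24] P0: store L0 := 65 | P0:M(65), P1:I, P2:I | bus: BusRdX,Flush
[25] P2: store L3 := 48 | P0:I, P1:I, P2:M(48) | bus: BusRdX
[26] P2: load  L5 | P0:I, P1:S(17), P2:S(17) | bus: BusRd,Flush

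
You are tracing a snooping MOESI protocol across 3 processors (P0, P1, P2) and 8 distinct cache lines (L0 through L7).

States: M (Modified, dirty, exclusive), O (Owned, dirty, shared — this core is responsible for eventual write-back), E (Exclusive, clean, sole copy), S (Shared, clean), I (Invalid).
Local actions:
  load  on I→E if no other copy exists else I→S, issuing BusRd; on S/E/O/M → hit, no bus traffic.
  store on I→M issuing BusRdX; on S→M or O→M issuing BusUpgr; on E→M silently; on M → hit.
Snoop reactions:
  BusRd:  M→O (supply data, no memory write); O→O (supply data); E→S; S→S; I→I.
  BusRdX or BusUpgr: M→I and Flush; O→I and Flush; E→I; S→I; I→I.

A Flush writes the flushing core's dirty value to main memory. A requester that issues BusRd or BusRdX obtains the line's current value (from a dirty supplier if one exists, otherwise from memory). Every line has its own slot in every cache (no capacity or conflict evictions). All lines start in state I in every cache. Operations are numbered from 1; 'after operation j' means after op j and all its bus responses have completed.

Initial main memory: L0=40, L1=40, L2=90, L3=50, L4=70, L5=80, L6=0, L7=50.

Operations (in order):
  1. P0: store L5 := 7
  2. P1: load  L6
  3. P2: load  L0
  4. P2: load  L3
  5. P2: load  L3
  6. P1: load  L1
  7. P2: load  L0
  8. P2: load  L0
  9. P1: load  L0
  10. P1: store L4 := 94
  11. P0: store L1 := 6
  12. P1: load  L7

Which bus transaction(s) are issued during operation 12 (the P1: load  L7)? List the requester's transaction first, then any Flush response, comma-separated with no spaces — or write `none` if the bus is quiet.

1. P0: store L5 := 7  bus=[BusRdX]  L5: P0=M P1=I P2=I  mem[L5]=80
2. P1: load  L6  bus=[BusRd]  L6: P0=I P1=E P2=I  mem[L6]=0
3. P2: load  L0  bus=[BusRd]  L0: P0=I P1=I P2=E  mem[L0]=40
4. P2: load  L3  bus=[BusRd]  L3: P0=I P1=I P2=E  mem[L3]=50
5. P2: load  L3  bus=[-]  L3: P0=I P1=I P2=E  mem[L3]=50
6. P1: load  L1  bus=[BusRd]  L1: P0=I P1=E P2=I  mem[L1]=40
7. P2: load  L0  bus=[-]  L0: P0=I P1=I P2=E  mem[L0]=40
8. P2: load  L0  bus=[-]  L0: P0=I P1=I P2=E  mem[L0]=40
9. P1: load  L0  bus=[BusRd]  L0: P0=I P1=S P2=S  mem[L0]=40
10. P1: store L4 := 94  bus=[BusRdX]  L4: P0=I P1=M P2=I  mem[L4]=70
11. P0: store L1 := 6  bus=[BusRdX]  L1: P0=M P1=I P2=I  mem[L1]=40
12. P1: load  L7  bus=[BusRd]  L7: P0=I P1=E P2=I  mem[L7]=50

bus = BusRd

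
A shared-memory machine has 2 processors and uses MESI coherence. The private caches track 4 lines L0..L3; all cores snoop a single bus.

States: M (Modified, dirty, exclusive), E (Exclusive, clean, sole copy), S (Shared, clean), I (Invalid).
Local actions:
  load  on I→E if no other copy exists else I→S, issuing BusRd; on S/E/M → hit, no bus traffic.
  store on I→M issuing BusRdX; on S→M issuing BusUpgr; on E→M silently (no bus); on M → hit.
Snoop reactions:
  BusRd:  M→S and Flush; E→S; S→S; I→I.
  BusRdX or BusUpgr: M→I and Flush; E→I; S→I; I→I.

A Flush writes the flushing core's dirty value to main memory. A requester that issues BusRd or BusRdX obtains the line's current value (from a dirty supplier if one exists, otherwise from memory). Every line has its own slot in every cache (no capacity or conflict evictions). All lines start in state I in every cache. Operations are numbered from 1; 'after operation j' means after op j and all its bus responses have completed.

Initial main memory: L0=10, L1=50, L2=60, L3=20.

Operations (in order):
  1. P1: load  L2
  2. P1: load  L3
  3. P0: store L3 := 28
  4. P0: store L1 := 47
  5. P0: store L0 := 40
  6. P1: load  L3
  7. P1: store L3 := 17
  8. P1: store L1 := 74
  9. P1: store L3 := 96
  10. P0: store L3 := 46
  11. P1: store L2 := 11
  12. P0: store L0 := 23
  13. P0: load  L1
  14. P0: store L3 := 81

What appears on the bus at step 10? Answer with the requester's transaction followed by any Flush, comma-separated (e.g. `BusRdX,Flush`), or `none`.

[1] P1: load  L2 | P0:I, P1:E(60) | bus: BusRd
[2] P1: load  L3 | P0:I, P1:E(20) | bus: BusRd
[3] P0: store L3 := 28 | P0:M(28), P1:I | bus: BusRdX
[4] P0: store L1 := 47 | P0:M(47), P1:I | bus: BusRdX
[5] P0: store L0 := 40 | P0:M(40), P1:I | bus: BusRdX
[6] P1: load  L3 | P0:S(28), P1:S(28) | bus: BusRd,Flush
[7] P1: store L3 := 17 | P0:I, P1:M(17) | bus: BusUpgr
[8] P1: store L1 := 74 | P0:I, P1:M(74) | bus: BusRdX,Flush
[9] P1: store L3 := 96 | P0:I, P1:M(96) | bus: none
[10] P0: store L3 := 46 | P0:M(46), P1:I | bus: BusRdX,Flush
[11] P1: store L2 := 11 | P0:I, P1:M(11) | bus: none
[12] P0: store L0 := 23 | P0:M(23), P1:I | bus: none
[13] P0: load  L1 | P0:S(74), P1:S(74) | bus: BusRd,Flush
[14] P0: store L3 := 81 | P0:M(81), P1:I | bus: none

bus = BusRdX,Flush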